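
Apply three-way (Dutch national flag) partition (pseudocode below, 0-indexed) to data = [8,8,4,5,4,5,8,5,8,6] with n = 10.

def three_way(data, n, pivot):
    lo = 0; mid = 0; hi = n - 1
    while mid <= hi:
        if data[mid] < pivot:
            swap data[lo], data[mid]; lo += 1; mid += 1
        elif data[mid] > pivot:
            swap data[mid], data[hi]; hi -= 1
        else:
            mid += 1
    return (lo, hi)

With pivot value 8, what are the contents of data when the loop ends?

lo=0 mid=0 hi=9
8=8: mid=1
8=8: mid=2
4<8: swap(0,2), lo=1 mid=3 ⇒ [4,8,8,5,4,5,8,5,8,6]
5<8: swap(1,3), lo=2 mid=4 ⇒ [4,5,8,8,4,5,8,5,8,6]
4<8: swap(2,4), lo=3 mid=5 ⇒ [4,5,4,8,8,5,8,5,8,6]
5<8: swap(3,5), lo=4 mid=6 ⇒ [4,5,4,5,8,8,8,5,8,6]
8=8: mid=7
5<8: swap(4,7), lo=5 mid=8 ⇒ [4,5,4,5,5,8,8,8,8,6]
8=8: mid=9
6<8: swap(5,9), lo=6 mid=10 ⇒ [4,5,4,5,5,6,8,8,8,8]
done. lo=6 hi=9; data=[4,5,4,5,5,6,8,8,8,8]

[4,5,4,5,5,6,8,8,8,8]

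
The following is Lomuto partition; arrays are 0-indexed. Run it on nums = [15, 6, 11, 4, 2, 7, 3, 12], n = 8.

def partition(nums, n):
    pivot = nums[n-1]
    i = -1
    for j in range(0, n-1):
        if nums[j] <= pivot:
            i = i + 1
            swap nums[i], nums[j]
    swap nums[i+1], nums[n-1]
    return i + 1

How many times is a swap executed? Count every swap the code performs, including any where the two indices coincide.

7

pivot = nums[7] = 12; i = -1
j=0: nums[0]=15 > 12 → no swap
j=1: nums[1]=6 ≤ 12 → i=0, swap nums[0],nums[1] → [6, 15, 11, 4, 2, 7, 3, 12]
j=2: nums[2]=11 ≤ 12 → i=1, swap nums[1],nums[2] → [6, 11, 15, 4, 2, 7, 3, 12]
j=3: nums[3]=4 ≤ 12 → i=2, swap nums[2],nums[3] → [6, 11, 4, 15, 2, 7, 3, 12]
j=4: nums[4]=2 ≤ 12 → i=3, swap nums[3],nums[4] → [6, 11, 4, 2, 15, 7, 3, 12]
j=5: nums[5]=7 ≤ 12 → i=4, swap nums[4],nums[5] → [6, 11, 4, 2, 7, 15, 3, 12]
j=6: nums[6]=3 ≤ 12 → i=5, swap nums[5],nums[6] → [6, 11, 4, 2, 7, 3, 15, 12]
final swap nums[6],nums[7] → [6, 11, 4, 2, 7, 3, 12, 15]; return 6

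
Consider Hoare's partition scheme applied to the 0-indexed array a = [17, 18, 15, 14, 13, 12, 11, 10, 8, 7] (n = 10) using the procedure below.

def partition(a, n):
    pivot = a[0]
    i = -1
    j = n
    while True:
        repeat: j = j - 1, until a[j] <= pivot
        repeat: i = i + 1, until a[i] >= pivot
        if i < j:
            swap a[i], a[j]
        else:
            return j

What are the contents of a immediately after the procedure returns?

[7, 8, 15, 14, 13, 12, 11, 10, 18, 17]

pivot=17
j stops at 9 (7), i stops at 0 (17); swap ⇒ [7, 18, 15, 14, 13, 12, 11, 10, 8, 17]
j stops at 8 (8), i stops at 1 (18); swap ⇒ [7, 8, 15, 14, 13, 12, 11, 10, 18, 17]
j stops at 7, i stops at 8; i≥j ⇒ return 7. a=[7, 8, 15, 14, 13, 12, 11, 10, 18, 17]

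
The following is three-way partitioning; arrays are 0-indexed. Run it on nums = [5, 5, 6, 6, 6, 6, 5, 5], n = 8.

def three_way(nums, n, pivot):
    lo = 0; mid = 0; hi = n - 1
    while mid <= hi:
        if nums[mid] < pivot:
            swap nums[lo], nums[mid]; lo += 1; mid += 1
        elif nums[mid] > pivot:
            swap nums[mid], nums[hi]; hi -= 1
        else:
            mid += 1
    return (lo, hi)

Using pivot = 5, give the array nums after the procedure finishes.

lo=0 mid=0 hi=7
5=5: mid=1
5=5: mid=2
6>5: swap(2,7), hi=6 ⇒ [5, 5, 5, 6, 6, 6, 5, 6]
5=5: mid=3
6>5: swap(3,6), hi=5 ⇒ [5, 5, 5, 5, 6, 6, 6, 6]
5=5: mid=4
6>5: swap(4,5), hi=4 ⇒ [5, 5, 5, 5, 6, 6, 6, 6]
6>5: swap(4,4), hi=3 ⇒ [5, 5, 5, 5, 6, 6, 6, 6]
done. lo=0 hi=3; nums=[5, 5, 5, 5, 6, 6, 6, 6]

[5, 5, 5, 5, 6, 6, 6, 6]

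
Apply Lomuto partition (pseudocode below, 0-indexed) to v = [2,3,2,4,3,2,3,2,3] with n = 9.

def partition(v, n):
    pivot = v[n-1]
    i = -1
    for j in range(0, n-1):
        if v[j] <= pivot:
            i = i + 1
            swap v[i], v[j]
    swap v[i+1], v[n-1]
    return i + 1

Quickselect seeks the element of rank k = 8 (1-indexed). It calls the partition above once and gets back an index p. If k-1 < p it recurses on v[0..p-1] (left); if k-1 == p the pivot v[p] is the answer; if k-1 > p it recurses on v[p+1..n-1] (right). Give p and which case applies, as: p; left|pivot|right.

7; pivot

pivot=3, i=-1
j=0: 2≤3, i=0, swap(0,0) ⇒ [2,3,2,4,3,2,3,2,3]
j=1: 3≤3, i=1, swap(1,1) ⇒ [2,3,2,4,3,2,3,2,3]
j=2: 2≤3, i=2, swap(2,2) ⇒ [2,3,2,4,3,2,3,2,3]
j=3: 4>3, skip
j=4: 3≤3, i=3, swap(3,4) ⇒ [2,3,2,3,4,2,3,2,3]
j=5: 2≤3, i=4, swap(4,5) ⇒ [2,3,2,3,2,4,3,2,3]
j=6: 3≤3, i=5, swap(5,6) ⇒ [2,3,2,3,2,3,4,2,3]
j=7: 2≤3, i=6, swap(6,7) ⇒ [2,3,2,3,2,3,2,4,3]
swap(7,8) ⇒ [2,3,2,3,2,3,2,3,4]; return 7
p = 7; k-1 = 7 == 7 ⇒ pivot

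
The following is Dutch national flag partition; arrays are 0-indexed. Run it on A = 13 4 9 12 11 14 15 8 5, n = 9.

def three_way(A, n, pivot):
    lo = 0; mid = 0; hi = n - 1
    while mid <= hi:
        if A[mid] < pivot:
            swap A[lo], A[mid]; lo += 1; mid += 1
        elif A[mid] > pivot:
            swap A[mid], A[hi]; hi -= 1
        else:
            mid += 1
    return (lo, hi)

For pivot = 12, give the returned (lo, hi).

(5, 5)

pivot = 12; lo=0, mid=0, hi=8
A[mid]=13>12: swap A[0],A[8]; hi=7 → 5 4 9 12 11 14 15 8 13
A[mid]=5<12: swap A[0],A[0]; lo=1,mid=1 → 5 4 9 12 11 14 15 8 13
A[mid]=4<12: swap A[1],A[1]; lo=2,mid=2 → 5 4 9 12 11 14 15 8 13
A[mid]=9<12: swap A[2],A[2]; lo=3,mid=3 → 5 4 9 12 11 14 15 8 13
A[mid]=12=12: mid=4
A[mid]=11<12: swap A[3],A[4]; lo=4,mid=5 → 5 4 9 11 12 14 15 8 13
A[mid]=14>12: swap A[5],A[7]; hi=6 → 5 4 9 11 12 8 15 14 13
A[mid]=8<12: swap A[4],A[5]; lo=5,mid=6 → 5 4 9 11 8 12 15 14 13
A[mid]=15>12: swap A[6],A[6]; hi=5 → 5 4 9 11 8 12 15 14 13
end: lo=5, hi=5; A = 5 4 9 11 8 12 15 14 13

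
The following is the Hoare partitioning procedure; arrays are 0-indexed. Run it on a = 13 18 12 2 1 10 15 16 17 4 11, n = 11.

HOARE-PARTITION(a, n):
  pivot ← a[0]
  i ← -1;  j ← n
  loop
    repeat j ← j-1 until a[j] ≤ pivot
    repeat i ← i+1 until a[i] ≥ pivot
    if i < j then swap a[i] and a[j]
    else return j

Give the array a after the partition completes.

pivot=13
j stops at 10 (11), i stops at 0 (13); swap ⇒ 11 18 12 2 1 10 15 16 17 4 13
j stops at 9 (4), i stops at 1 (18); swap ⇒ 11 4 12 2 1 10 15 16 17 18 13
j stops at 5, i stops at 6; i≥j ⇒ return 5. a=11 4 12 2 1 10 15 16 17 18 13

11 4 12 2 1 10 15 16 17 18 13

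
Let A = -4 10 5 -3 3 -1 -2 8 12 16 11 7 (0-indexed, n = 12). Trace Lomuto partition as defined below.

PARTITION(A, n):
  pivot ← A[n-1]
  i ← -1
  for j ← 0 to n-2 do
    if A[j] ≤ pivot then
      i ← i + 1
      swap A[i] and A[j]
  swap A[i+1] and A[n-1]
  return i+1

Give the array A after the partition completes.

pivot = A[11] = 7; i = -1
j=0: A[0]=-4 ≤ 7 → i=0, swap A[0],A[0] (no change) → -4 10 5 -3 3 -1 -2 8 12 16 11 7
j=1: A[1]=10 > 7 → no swap
j=2: A[2]=5 ≤ 7 → i=1, swap A[1],A[2] → -4 5 10 -3 3 -1 -2 8 12 16 11 7
j=3: A[3]=-3 ≤ 7 → i=2, swap A[2],A[3] → -4 5 -3 10 3 -1 -2 8 12 16 11 7
j=4: A[4]=3 ≤ 7 → i=3, swap A[3],A[4] → -4 5 -3 3 10 -1 -2 8 12 16 11 7
j=5: A[5]=-1 ≤ 7 → i=4, swap A[4],A[5] → -4 5 -3 3 -1 10 -2 8 12 16 11 7
j=6: A[6]=-2 ≤ 7 → i=5, swap A[5],A[6] → -4 5 -3 3 -1 -2 10 8 12 16 11 7
j=7: A[7]=8 > 7 → no swap
j=8: A[8]=12 > 7 → no swap
j=9: A[9]=16 > 7 → no swap
j=10: A[10]=11 > 7 → no swap
final swap A[6],A[11] → -4 5 -3 3 -1 -2 7 8 12 16 11 10; return 6

-4 5 -3 3 -1 -2 7 8 12 16 11 10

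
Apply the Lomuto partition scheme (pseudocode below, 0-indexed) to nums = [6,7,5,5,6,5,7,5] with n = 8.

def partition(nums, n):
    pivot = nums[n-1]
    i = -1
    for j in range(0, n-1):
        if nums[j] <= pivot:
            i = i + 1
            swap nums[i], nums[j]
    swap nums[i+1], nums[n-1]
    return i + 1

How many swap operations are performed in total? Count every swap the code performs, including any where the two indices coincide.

pivot=5, i=-1
j=0: 6>5, skip
j=1: 7>5, skip
j=2: 5≤5, i=0, swap(0,2) ⇒ [5,7,6,5,6,5,7,5]
j=3: 5≤5, i=1, swap(1,3) ⇒ [5,5,6,7,6,5,7,5]
j=4: 6>5, skip
j=5: 5≤5, i=2, swap(2,5) ⇒ [5,5,5,7,6,6,7,5]
j=6: 7>5, skip
swap(3,7) ⇒ [5,5,5,5,6,6,7,7]; return 3

4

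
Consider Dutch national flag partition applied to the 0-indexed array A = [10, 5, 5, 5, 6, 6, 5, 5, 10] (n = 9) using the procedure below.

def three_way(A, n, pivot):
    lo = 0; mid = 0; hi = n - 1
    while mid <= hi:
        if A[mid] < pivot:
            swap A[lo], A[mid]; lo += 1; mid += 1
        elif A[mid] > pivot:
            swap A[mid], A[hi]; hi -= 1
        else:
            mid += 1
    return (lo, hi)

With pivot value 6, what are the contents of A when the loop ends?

pivot = 6; lo=0, mid=0, hi=8
A[mid]=10>6: swap A[0],A[8]; hi=7 → [10, 5, 5, 5, 6, 6, 5, 5, 10]
A[mid]=10>6: swap A[0],A[7]; hi=6 → [5, 5, 5, 5, 6, 6, 5, 10, 10]
A[mid]=5<6: swap A[0],A[0]; lo=1,mid=1 → [5, 5, 5, 5, 6, 6, 5, 10, 10]
A[mid]=5<6: swap A[1],A[1]; lo=2,mid=2 → [5, 5, 5, 5, 6, 6, 5, 10, 10]
A[mid]=5<6: swap A[2],A[2]; lo=3,mid=3 → [5, 5, 5, 5, 6, 6, 5, 10, 10]
A[mid]=5<6: swap A[3],A[3]; lo=4,mid=4 → [5, 5, 5, 5, 6, 6, 5, 10, 10]
A[mid]=6=6: mid=5
A[mid]=6=6: mid=6
A[mid]=5<6: swap A[4],A[6]; lo=5,mid=7 → [5, 5, 5, 5, 5, 6, 6, 10, 10]
end: lo=5, hi=6; A = [5, 5, 5, 5, 5, 6, 6, 10, 10]

[5, 5, 5, 5, 5, 6, 6, 10, 10]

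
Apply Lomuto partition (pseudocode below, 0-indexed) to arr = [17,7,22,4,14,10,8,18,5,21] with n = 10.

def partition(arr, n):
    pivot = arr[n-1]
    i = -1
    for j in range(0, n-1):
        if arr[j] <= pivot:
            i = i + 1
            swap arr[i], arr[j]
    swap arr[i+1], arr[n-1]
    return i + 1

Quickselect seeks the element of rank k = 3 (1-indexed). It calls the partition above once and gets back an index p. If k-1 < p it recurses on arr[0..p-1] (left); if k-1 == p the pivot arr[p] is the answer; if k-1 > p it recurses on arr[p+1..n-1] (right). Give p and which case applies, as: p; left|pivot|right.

pivot=21, i=-1
j=0: 17≤21, i=0, swap(0,0) ⇒ [17,7,22,4,14,10,8,18,5,21]
j=1: 7≤21, i=1, swap(1,1) ⇒ [17,7,22,4,14,10,8,18,5,21]
j=2: 22>21, skip
j=3: 4≤21, i=2, swap(2,3) ⇒ [17,7,4,22,14,10,8,18,5,21]
j=4: 14≤21, i=3, swap(3,4) ⇒ [17,7,4,14,22,10,8,18,5,21]
j=5: 10≤21, i=4, swap(4,5) ⇒ [17,7,4,14,10,22,8,18,5,21]
j=6: 8≤21, i=5, swap(5,6) ⇒ [17,7,4,14,10,8,22,18,5,21]
j=7: 18≤21, i=6, swap(6,7) ⇒ [17,7,4,14,10,8,18,22,5,21]
j=8: 5≤21, i=7, swap(7,8) ⇒ [17,7,4,14,10,8,18,5,22,21]
swap(8,9) ⇒ [17,7,4,14,10,8,18,5,21,22]; return 8
p = 8; k-1 = 2 < 8 ⇒ left

8; left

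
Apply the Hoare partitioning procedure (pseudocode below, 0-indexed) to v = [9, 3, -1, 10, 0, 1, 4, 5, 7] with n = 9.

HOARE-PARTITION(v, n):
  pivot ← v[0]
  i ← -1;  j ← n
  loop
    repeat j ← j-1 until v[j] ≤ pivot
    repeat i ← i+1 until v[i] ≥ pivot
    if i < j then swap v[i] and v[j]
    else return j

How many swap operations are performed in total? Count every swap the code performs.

2

pivot = v[0] = 9; i = -1, j = 9
j→8 (v[8]=7≤9), i→0 (v[0]=9≥9); i<j, swap → [7, 3, -1, 10, 0, 1, 4, 5, 9]
j→7 (v[7]=5≤9), i→3 (v[3]=10≥9); i<j, swap → [7, 3, -1, 5, 0, 1, 4, 10, 9]
j→6, i→7; i≥j, return j=6. v = [7, 3, -1, 5, 0, 1, 4, 10, 9]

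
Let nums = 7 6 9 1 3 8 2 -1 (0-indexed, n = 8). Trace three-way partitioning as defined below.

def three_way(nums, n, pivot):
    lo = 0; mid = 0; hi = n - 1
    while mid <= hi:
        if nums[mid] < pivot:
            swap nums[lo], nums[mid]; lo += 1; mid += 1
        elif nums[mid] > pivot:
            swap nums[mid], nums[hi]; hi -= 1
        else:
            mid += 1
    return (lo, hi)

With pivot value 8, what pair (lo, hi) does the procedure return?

(6, 6)

lo=0 mid=0 hi=7
7<8: swap(0,0), lo=1 mid=1 ⇒ 7 6 9 1 3 8 2 -1
6<8: swap(1,1), lo=2 mid=2 ⇒ 7 6 9 1 3 8 2 -1
9>8: swap(2,7), hi=6 ⇒ 7 6 -1 1 3 8 2 9
-1<8: swap(2,2), lo=3 mid=3 ⇒ 7 6 -1 1 3 8 2 9
1<8: swap(3,3), lo=4 mid=4 ⇒ 7 6 -1 1 3 8 2 9
3<8: swap(4,4), lo=5 mid=5 ⇒ 7 6 -1 1 3 8 2 9
8=8: mid=6
2<8: swap(5,6), lo=6 mid=7 ⇒ 7 6 -1 1 3 2 8 9
done. lo=6 hi=6; nums=7 6 -1 1 3 2 8 9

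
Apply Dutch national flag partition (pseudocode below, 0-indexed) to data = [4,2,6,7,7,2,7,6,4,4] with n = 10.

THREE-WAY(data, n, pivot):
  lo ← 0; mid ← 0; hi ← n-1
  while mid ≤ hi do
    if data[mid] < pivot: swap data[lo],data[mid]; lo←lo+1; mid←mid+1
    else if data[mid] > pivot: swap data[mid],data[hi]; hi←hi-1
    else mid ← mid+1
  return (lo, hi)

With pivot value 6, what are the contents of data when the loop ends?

lo=0 mid=0 hi=9
4<6: swap(0,0), lo=1 mid=1 ⇒ [4,2,6,7,7,2,7,6,4,4]
2<6: swap(1,1), lo=2 mid=2 ⇒ [4,2,6,7,7,2,7,6,4,4]
6=6: mid=3
7>6: swap(3,9), hi=8 ⇒ [4,2,6,4,7,2,7,6,4,7]
4<6: swap(2,3), lo=3 mid=4 ⇒ [4,2,4,6,7,2,7,6,4,7]
7>6: swap(4,8), hi=7 ⇒ [4,2,4,6,4,2,7,6,7,7]
4<6: swap(3,4), lo=4 mid=5 ⇒ [4,2,4,4,6,2,7,6,7,7]
2<6: swap(4,5), lo=5 mid=6 ⇒ [4,2,4,4,2,6,7,6,7,7]
7>6: swap(6,7), hi=6 ⇒ [4,2,4,4,2,6,6,7,7,7]
6=6: mid=7
done. lo=5 hi=6; data=[4,2,4,4,2,6,6,7,7,7]

[4,2,4,4,2,6,6,7,7,7]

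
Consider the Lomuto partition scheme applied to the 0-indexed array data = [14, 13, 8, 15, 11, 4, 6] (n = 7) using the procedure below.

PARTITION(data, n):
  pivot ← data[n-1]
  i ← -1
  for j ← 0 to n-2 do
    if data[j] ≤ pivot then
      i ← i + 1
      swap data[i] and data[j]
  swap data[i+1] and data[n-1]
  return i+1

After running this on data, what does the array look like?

[4, 6, 8, 15, 11, 14, 13]

pivot=6, i=-1
j=0: 14>6, skip
j=1: 13>6, skip
j=2: 8>6, skip
j=3: 15>6, skip
j=4: 11>6, skip
j=5: 4≤6, i=0, swap(0,5) ⇒ [4, 13, 8, 15, 11, 14, 6]
swap(1,6) ⇒ [4, 6, 8, 15, 11, 14, 13]; return 1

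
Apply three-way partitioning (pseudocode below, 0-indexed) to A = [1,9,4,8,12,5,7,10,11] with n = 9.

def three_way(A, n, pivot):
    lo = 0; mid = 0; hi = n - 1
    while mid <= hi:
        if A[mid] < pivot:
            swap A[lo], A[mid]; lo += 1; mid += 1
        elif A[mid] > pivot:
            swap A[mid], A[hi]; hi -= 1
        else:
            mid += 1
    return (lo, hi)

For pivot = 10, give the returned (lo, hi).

pivot = 10; lo=0, mid=0, hi=8
A[mid]=1<10: swap A[0],A[0]; lo=1,mid=1 → [1,9,4,8,12,5,7,10,11]
A[mid]=9<10: swap A[1],A[1]; lo=2,mid=2 → [1,9,4,8,12,5,7,10,11]
A[mid]=4<10: swap A[2],A[2]; lo=3,mid=3 → [1,9,4,8,12,5,7,10,11]
A[mid]=8<10: swap A[3],A[3]; lo=4,mid=4 → [1,9,4,8,12,5,7,10,11]
A[mid]=12>10: swap A[4],A[8]; hi=7 → [1,9,4,8,11,5,7,10,12]
A[mid]=11>10: swap A[4],A[7]; hi=6 → [1,9,4,8,10,5,7,11,12]
A[mid]=10=10: mid=5
A[mid]=5<10: swap A[4],A[5]; lo=5,mid=6 → [1,9,4,8,5,10,7,11,12]
A[mid]=7<10: swap A[5],A[6]; lo=6,mid=7 → [1,9,4,8,5,7,10,11,12]
end: lo=6, hi=6; A = [1,9,4,8,5,7,10,11,12]

(6, 6)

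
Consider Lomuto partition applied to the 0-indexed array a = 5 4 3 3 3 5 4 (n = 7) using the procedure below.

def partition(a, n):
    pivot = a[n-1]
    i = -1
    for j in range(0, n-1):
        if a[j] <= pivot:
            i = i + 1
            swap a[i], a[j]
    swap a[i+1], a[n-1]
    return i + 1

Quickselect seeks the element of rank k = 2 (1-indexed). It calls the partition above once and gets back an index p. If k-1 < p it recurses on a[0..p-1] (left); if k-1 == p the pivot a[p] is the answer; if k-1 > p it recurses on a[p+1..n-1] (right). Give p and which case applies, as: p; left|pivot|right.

pivot = a[6] = 4; i = -1
j=0: a[0]=5 > 4 → no swap
j=1: a[1]=4 ≤ 4 → i=0, swap a[0],a[1] → 4 5 3 3 3 5 4
j=2: a[2]=3 ≤ 4 → i=1, swap a[1],a[2] → 4 3 5 3 3 5 4
j=3: a[3]=3 ≤ 4 → i=2, swap a[2],a[3] → 4 3 3 5 3 5 4
j=4: a[4]=3 ≤ 4 → i=3, swap a[3],a[4] → 4 3 3 3 5 5 4
j=5: a[5]=5 > 4 → no swap
final swap a[4],a[6] → 4 3 3 3 4 5 5; return 4
p = 4; k-1 = 1 < 4 ⇒ left

4; left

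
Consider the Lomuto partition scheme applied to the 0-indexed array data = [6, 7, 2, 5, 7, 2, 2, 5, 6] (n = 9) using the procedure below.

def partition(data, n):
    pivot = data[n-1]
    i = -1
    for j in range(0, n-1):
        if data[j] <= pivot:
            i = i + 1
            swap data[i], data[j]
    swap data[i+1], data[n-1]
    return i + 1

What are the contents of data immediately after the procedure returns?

pivot=6, i=-1
j=0: 6≤6, i=0, swap(0,0) ⇒ [6, 7, 2, 5, 7, 2, 2, 5, 6]
j=1: 7>6, skip
j=2: 2≤6, i=1, swap(1,2) ⇒ [6, 2, 7, 5, 7, 2, 2, 5, 6]
j=3: 5≤6, i=2, swap(2,3) ⇒ [6, 2, 5, 7, 7, 2, 2, 5, 6]
j=4: 7>6, skip
j=5: 2≤6, i=3, swap(3,5) ⇒ [6, 2, 5, 2, 7, 7, 2, 5, 6]
j=6: 2≤6, i=4, swap(4,6) ⇒ [6, 2, 5, 2, 2, 7, 7, 5, 6]
j=7: 5≤6, i=5, swap(5,7) ⇒ [6, 2, 5, 2, 2, 5, 7, 7, 6]
swap(6,8) ⇒ [6, 2, 5, 2, 2, 5, 6, 7, 7]; return 6

[6, 2, 5, 2, 2, 5, 6, 7, 7]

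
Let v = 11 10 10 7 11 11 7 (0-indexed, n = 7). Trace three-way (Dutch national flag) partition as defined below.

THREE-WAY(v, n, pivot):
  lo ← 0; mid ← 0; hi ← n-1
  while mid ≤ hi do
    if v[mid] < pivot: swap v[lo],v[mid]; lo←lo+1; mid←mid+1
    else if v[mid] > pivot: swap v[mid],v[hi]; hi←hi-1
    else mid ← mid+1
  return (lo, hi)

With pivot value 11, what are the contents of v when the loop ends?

10 10 7 7 11 11 11

lo=0 mid=0 hi=6
11=11: mid=1
10<11: swap(0,1), lo=1 mid=2 ⇒ 10 11 10 7 11 11 7
10<11: swap(1,2), lo=2 mid=3 ⇒ 10 10 11 7 11 11 7
7<11: swap(2,3), lo=3 mid=4 ⇒ 10 10 7 11 11 11 7
11=11: mid=5
11=11: mid=6
7<11: swap(3,6), lo=4 mid=7 ⇒ 10 10 7 7 11 11 11
done. lo=4 hi=6; v=10 10 7 7 11 11 11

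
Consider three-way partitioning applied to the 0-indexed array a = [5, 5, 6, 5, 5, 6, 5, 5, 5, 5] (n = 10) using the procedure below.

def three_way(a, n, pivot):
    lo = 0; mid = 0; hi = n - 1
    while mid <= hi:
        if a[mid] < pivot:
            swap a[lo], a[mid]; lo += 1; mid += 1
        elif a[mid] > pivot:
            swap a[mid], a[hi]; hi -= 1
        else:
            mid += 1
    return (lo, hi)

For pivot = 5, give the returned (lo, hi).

(0, 7)

lo=0 mid=0 hi=9
5=5: mid=1
5=5: mid=2
6>5: swap(2,9), hi=8 ⇒ [5, 5, 5, 5, 5, 6, 5, 5, 5, 6]
5=5: mid=3
5=5: mid=4
5=5: mid=5
6>5: swap(5,8), hi=7 ⇒ [5, 5, 5, 5, 5, 5, 5, 5, 6, 6]
5=5: mid=6
5=5: mid=7
5=5: mid=8
done. lo=0 hi=7; a=[5, 5, 5, 5, 5, 5, 5, 5, 6, 6]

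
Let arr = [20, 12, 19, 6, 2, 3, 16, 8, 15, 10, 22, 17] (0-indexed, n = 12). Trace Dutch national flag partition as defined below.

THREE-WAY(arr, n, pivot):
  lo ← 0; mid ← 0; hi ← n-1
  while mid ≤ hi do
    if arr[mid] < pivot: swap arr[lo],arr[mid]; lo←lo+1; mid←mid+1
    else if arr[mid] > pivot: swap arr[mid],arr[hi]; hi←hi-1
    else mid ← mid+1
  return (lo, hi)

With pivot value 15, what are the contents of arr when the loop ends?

pivot = 15; lo=0, mid=0, hi=11
arr[mid]=20>15: swap arr[0],arr[11]; hi=10 → [17, 12, 19, 6, 2, 3, 16, 8, 15, 10, 22, 20]
arr[mid]=17>15: swap arr[0],arr[10]; hi=9 → [22, 12, 19, 6, 2, 3, 16, 8, 15, 10, 17, 20]
arr[mid]=22>15: swap arr[0],arr[9]; hi=8 → [10, 12, 19, 6, 2, 3, 16, 8, 15, 22, 17, 20]
arr[mid]=10<15: swap arr[0],arr[0]; lo=1,mid=1 → [10, 12, 19, 6, 2, 3, 16, 8, 15, 22, 17, 20]
arr[mid]=12<15: swap arr[1],arr[1]; lo=2,mid=2 → [10, 12, 19, 6, 2, 3, 16, 8, 15, 22, 17, 20]
arr[mid]=19>15: swap arr[2],arr[8]; hi=7 → [10, 12, 15, 6, 2, 3, 16, 8, 19, 22, 17, 20]
arr[mid]=15=15: mid=3
arr[mid]=6<15: swap arr[2],arr[3]; lo=3,mid=4 → [10, 12, 6, 15, 2, 3, 16, 8, 19, 22, 17, 20]
arr[mid]=2<15: swap arr[3],arr[4]; lo=4,mid=5 → [10, 12, 6, 2, 15, 3, 16, 8, 19, 22, 17, 20]
arr[mid]=3<15: swap arr[4],arr[5]; lo=5,mid=6 → [10, 12, 6, 2, 3, 15, 16, 8, 19, 22, 17, 20]
arr[mid]=16>15: swap arr[6],arr[7]; hi=6 → [10, 12, 6, 2, 3, 15, 8, 16, 19, 22, 17, 20]
arr[mid]=8<15: swap arr[5],arr[6]; lo=6,mid=7 → [10, 12, 6, 2, 3, 8, 15, 16, 19, 22, 17, 20]
end: lo=6, hi=6; arr = [10, 12, 6, 2, 3, 8, 15, 16, 19, 22, 17, 20]

[10, 12, 6, 2, 3, 8, 15, 16, 19, 22, 17, 20]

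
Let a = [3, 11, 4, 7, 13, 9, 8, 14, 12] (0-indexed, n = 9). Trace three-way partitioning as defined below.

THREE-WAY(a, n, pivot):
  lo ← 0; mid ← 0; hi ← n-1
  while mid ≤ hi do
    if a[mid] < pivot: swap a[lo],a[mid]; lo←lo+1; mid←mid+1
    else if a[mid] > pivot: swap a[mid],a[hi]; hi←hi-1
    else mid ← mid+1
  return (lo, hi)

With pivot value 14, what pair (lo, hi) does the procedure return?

pivot = 14; lo=0, mid=0, hi=8
a[mid]=3<14: swap a[0],a[0]; lo=1,mid=1 → [3, 11, 4, 7, 13, 9, 8, 14, 12]
a[mid]=11<14: swap a[1],a[1]; lo=2,mid=2 → [3, 11, 4, 7, 13, 9, 8, 14, 12]
a[mid]=4<14: swap a[2],a[2]; lo=3,mid=3 → [3, 11, 4, 7, 13, 9, 8, 14, 12]
a[mid]=7<14: swap a[3],a[3]; lo=4,mid=4 → [3, 11, 4, 7, 13, 9, 8, 14, 12]
a[mid]=13<14: swap a[4],a[4]; lo=5,mid=5 → [3, 11, 4, 7, 13, 9, 8, 14, 12]
a[mid]=9<14: swap a[5],a[5]; lo=6,mid=6 → [3, 11, 4, 7, 13, 9, 8, 14, 12]
a[mid]=8<14: swap a[6],a[6]; lo=7,mid=7 → [3, 11, 4, 7, 13, 9, 8, 14, 12]
a[mid]=14=14: mid=8
a[mid]=12<14: swap a[7],a[8]; lo=8,mid=9 → [3, 11, 4, 7, 13, 9, 8, 12, 14]
end: lo=8, hi=8; a = [3, 11, 4, 7, 13, 9, 8, 12, 14]

(8, 8)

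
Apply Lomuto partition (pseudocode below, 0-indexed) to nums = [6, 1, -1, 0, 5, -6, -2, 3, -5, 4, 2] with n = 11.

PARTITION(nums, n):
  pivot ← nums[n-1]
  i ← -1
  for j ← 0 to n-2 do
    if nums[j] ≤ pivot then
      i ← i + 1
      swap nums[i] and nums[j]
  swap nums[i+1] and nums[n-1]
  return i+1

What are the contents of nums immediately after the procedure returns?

[1, -1, 0, -6, -2, -5, 2, 3, 6, 4, 5]

pivot=2, i=-1
j=0: 6>2, skip
j=1: 1≤2, i=0, swap(0,1) ⇒ [1, 6, -1, 0, 5, -6, -2, 3, -5, 4, 2]
j=2: -1≤2, i=1, swap(1,2) ⇒ [1, -1, 6, 0, 5, -6, -2, 3, -5, 4, 2]
j=3: 0≤2, i=2, swap(2,3) ⇒ [1, -1, 0, 6, 5, -6, -2, 3, -5, 4, 2]
j=4: 5>2, skip
j=5: -6≤2, i=3, swap(3,5) ⇒ [1, -1, 0, -6, 5, 6, -2, 3, -5, 4, 2]
j=6: -2≤2, i=4, swap(4,6) ⇒ [1, -1, 0, -6, -2, 6, 5, 3, -5, 4, 2]
j=7: 3>2, skip
j=8: -5≤2, i=5, swap(5,8) ⇒ [1, -1, 0, -6, -2, -5, 5, 3, 6, 4, 2]
j=9: 4>2, skip
swap(6,10) ⇒ [1, -1, 0, -6, -2, -5, 2, 3, 6, 4, 5]; return 6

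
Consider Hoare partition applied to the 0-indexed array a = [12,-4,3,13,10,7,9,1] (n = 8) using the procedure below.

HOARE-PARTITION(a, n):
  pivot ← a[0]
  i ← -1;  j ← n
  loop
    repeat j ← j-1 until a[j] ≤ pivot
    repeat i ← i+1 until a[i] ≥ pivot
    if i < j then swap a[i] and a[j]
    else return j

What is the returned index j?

pivot=12
j stops at 7 (1), i stops at 0 (12); swap ⇒ [1,-4,3,13,10,7,9,12]
j stops at 6 (9), i stops at 3 (13); swap ⇒ [1,-4,3,9,10,7,13,12]
j stops at 5, i stops at 6; i≥j ⇒ return 5. a=[1,-4,3,9,10,7,13,12]

5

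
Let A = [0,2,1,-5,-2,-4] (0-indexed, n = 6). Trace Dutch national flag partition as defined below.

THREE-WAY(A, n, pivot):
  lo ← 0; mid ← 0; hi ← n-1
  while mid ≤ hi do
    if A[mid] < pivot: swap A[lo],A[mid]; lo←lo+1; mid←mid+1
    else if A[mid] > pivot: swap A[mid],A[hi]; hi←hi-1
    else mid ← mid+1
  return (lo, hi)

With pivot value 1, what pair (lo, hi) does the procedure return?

(4, 4)

lo=0 mid=0 hi=5
0<1: swap(0,0), lo=1 mid=1 ⇒ [0,2,1,-5,-2,-4]
2>1: swap(1,5), hi=4 ⇒ [0,-4,1,-5,-2,2]
-4<1: swap(1,1), lo=2 mid=2 ⇒ [0,-4,1,-5,-2,2]
1=1: mid=3
-5<1: swap(2,3), lo=3 mid=4 ⇒ [0,-4,-5,1,-2,2]
-2<1: swap(3,4), lo=4 mid=5 ⇒ [0,-4,-5,-2,1,2]
done. lo=4 hi=4; A=[0,-4,-5,-2,1,2]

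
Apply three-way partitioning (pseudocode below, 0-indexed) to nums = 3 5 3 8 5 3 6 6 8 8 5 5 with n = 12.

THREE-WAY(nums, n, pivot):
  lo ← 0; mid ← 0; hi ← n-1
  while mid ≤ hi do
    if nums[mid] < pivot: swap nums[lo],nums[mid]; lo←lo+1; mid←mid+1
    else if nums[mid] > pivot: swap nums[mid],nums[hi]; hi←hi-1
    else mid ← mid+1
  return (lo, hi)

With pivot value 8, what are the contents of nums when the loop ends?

lo=0 mid=0 hi=11
3<8: swap(0,0), lo=1 mid=1 ⇒ 3 5 3 8 5 3 6 6 8 8 5 5
5<8: swap(1,1), lo=2 mid=2 ⇒ 3 5 3 8 5 3 6 6 8 8 5 5
3<8: swap(2,2), lo=3 mid=3 ⇒ 3 5 3 8 5 3 6 6 8 8 5 5
8=8: mid=4
5<8: swap(3,4), lo=4 mid=5 ⇒ 3 5 3 5 8 3 6 6 8 8 5 5
3<8: swap(4,5), lo=5 mid=6 ⇒ 3 5 3 5 3 8 6 6 8 8 5 5
6<8: swap(5,6), lo=6 mid=7 ⇒ 3 5 3 5 3 6 8 6 8 8 5 5
6<8: swap(6,7), lo=7 mid=8 ⇒ 3 5 3 5 3 6 6 8 8 8 5 5
8=8: mid=9
8=8: mid=10
5<8: swap(7,10), lo=8 mid=11 ⇒ 3 5 3 5 3 6 6 5 8 8 8 5
5<8: swap(8,11), lo=9 mid=12 ⇒ 3 5 3 5 3 6 6 5 5 8 8 8
done. lo=9 hi=11; nums=3 5 3 5 3 6 6 5 5 8 8 8

3 5 3 5 3 6 6 5 5 8 8 8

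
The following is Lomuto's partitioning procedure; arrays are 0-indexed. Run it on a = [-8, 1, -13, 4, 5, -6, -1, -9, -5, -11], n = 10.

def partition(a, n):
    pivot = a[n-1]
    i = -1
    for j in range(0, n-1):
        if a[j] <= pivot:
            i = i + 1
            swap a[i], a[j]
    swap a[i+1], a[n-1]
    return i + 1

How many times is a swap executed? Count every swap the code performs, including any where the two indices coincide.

2

pivot = a[9] = -11; i = -1
j=0: a[0]=-8 > -11 → no swap
j=1: a[1]=1 > -11 → no swap
j=2: a[2]=-13 ≤ -11 → i=0, swap a[0],a[2] → [-13, 1, -8, 4, 5, -6, -1, -9, -5, -11]
j=3: a[3]=4 > -11 → no swap
j=4: a[4]=5 > -11 → no swap
j=5: a[5]=-6 > -11 → no swap
j=6: a[6]=-1 > -11 → no swap
j=7: a[7]=-9 > -11 → no swap
j=8: a[8]=-5 > -11 → no swap
final swap a[1],a[9] → [-13, -11, -8, 4, 5, -6, -1, -9, -5, 1]; return 1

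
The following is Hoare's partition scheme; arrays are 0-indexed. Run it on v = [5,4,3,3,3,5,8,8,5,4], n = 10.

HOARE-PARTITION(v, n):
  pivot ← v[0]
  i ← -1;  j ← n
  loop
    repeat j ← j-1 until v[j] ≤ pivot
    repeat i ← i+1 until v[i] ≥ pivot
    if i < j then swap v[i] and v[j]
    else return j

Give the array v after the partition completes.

[4,4,3,3,3,5,8,8,5,5]

pivot = v[0] = 5; i = -1, j = 10
j→9 (v[9]=4≤5), i→0 (v[0]=5≥5); i<j, swap → [4,4,3,3,3,5,8,8,5,5]
j→8 (v[8]=5≤5), i→5 (v[5]=5≥5); i<j, swap → [4,4,3,3,3,5,8,8,5,5]
j→5, i→6; i≥j, return j=5. v = [4,4,3,3,3,5,8,8,5,5]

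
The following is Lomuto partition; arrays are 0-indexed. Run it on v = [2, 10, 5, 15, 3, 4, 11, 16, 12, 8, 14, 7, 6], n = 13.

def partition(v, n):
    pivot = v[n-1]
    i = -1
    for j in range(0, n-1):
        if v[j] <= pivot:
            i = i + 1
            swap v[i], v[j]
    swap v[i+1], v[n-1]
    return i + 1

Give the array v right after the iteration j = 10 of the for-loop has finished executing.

[2, 5, 3, 4, 10, 15, 11, 16, 12, 8, 14, 7, 6]

pivot = v[12] = 6; i = -1
j=0: v[0]=2 ≤ 6 → i=0, swap v[0],v[0] (no change) → [2, 10, 5, 15, 3, 4, 11, 16, 12, 8, 14, 7, 6]
j=1: v[1]=10 > 6 → no swap
j=2: v[2]=5 ≤ 6 → i=1, swap v[1],v[2] → [2, 5, 10, 15, 3, 4, 11, 16, 12, 8, 14, 7, 6]
j=3: v[3]=15 > 6 → no swap
j=4: v[4]=3 ≤ 6 → i=2, swap v[2],v[4] → [2, 5, 3, 15, 10, 4, 11, 16, 12, 8, 14, 7, 6]
j=5: v[5]=4 ≤ 6 → i=3, swap v[3],v[5] → [2, 5, 3, 4, 10, 15, 11, 16, 12, 8, 14, 7, 6]
j=6: v[6]=11 > 6 → no swap
j=7: v[7]=16 > 6 → no swap
j=8: v[8]=12 > 6 → no swap
j=9: v[9]=8 > 6 → no swap
j=10: v[10]=14 > 6 → no swap
(after j=10) v = [2, 5, 3, 4, 10, 15, 11, 16, 12, 8, 14, 7, 6]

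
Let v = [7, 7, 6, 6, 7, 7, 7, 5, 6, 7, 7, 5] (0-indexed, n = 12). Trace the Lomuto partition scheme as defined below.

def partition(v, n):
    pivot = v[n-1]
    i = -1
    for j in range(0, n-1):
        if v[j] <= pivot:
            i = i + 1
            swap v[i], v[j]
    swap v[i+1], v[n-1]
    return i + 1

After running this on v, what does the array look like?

[5, 5, 6, 6, 7, 7, 7, 7, 6, 7, 7, 7]

pivot=5, i=-1
j=0: 7>5, skip
j=1: 7>5, skip
j=2: 6>5, skip
j=3: 6>5, skip
j=4: 7>5, skip
j=5: 7>5, skip
j=6: 7>5, skip
j=7: 5≤5, i=0, swap(0,7) ⇒ [5, 7, 6, 6, 7, 7, 7, 7, 6, 7, 7, 5]
j=8: 6>5, skip
j=9: 7>5, skip
j=10: 7>5, skip
swap(1,11) ⇒ [5, 5, 6, 6, 7, 7, 7, 7, 6, 7, 7, 7]; return 1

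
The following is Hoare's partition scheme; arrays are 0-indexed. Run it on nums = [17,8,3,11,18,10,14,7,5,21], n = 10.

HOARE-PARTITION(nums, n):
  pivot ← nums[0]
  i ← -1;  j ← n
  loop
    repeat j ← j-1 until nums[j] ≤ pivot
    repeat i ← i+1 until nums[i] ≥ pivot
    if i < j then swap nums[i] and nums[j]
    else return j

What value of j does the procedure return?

6

pivot=17
j stops at 8 (5), i stops at 0 (17); swap ⇒ [5,8,3,11,18,10,14,7,17,21]
j stops at 7 (7), i stops at 4 (18); swap ⇒ [5,8,3,11,7,10,14,18,17,21]
j stops at 6, i stops at 7; i≥j ⇒ return 6. nums=[5,8,3,11,7,10,14,18,17,21]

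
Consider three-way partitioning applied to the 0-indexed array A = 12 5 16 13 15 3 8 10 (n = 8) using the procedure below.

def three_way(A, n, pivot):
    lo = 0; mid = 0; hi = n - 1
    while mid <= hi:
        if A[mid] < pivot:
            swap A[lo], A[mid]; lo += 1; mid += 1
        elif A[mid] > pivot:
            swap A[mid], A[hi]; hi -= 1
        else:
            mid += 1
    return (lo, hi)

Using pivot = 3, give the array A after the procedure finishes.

pivot = 3; lo=0, mid=0, hi=7
A[mid]=12>3: swap A[0],A[7]; hi=6 → 10 5 16 13 15 3 8 12
A[mid]=10>3: swap A[0],A[6]; hi=5 → 8 5 16 13 15 3 10 12
A[mid]=8>3: swap A[0],A[5]; hi=4 → 3 5 16 13 15 8 10 12
A[mid]=3=3: mid=1
A[mid]=5>3: swap A[1],A[4]; hi=3 → 3 15 16 13 5 8 10 12
A[mid]=15>3: swap A[1],A[3]; hi=2 → 3 13 16 15 5 8 10 12
A[mid]=13>3: swap A[1],A[2]; hi=1 → 3 16 13 15 5 8 10 12
A[mid]=16>3: swap A[1],A[1]; hi=0 → 3 16 13 15 5 8 10 12
end: lo=0, hi=0; A = 3 16 13 15 5 8 10 12

3 16 13 15 5 8 10 12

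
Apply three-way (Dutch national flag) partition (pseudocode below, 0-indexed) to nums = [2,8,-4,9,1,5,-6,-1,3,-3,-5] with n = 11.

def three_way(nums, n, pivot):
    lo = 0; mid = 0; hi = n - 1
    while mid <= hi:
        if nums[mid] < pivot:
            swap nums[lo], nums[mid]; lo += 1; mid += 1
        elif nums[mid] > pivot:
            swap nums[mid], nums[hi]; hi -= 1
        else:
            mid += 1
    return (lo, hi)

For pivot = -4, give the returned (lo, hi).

pivot = -4; lo=0, mid=0, hi=10
nums[mid]=2>-4: swap nums[0],nums[10]; hi=9 → [-5,8,-4,9,1,5,-6,-1,3,-3,2]
nums[mid]=-5<-4: swap nums[0],nums[0]; lo=1,mid=1 → [-5,8,-4,9,1,5,-6,-1,3,-3,2]
nums[mid]=8>-4: swap nums[1],nums[9]; hi=8 → [-5,-3,-4,9,1,5,-6,-1,3,8,2]
nums[mid]=-3>-4: swap nums[1],nums[8]; hi=7 → [-5,3,-4,9,1,5,-6,-1,-3,8,2]
nums[mid]=3>-4: swap nums[1],nums[7]; hi=6 → [-5,-1,-4,9,1,5,-6,3,-3,8,2]
nums[mid]=-1>-4: swap nums[1],nums[6]; hi=5 → [-5,-6,-4,9,1,5,-1,3,-3,8,2]
nums[mid]=-6<-4: swap nums[1],nums[1]; lo=2,mid=2 → [-5,-6,-4,9,1,5,-1,3,-3,8,2]
nums[mid]=-4=-4: mid=3
nums[mid]=9>-4: swap nums[3],nums[5]; hi=4 → [-5,-6,-4,5,1,9,-1,3,-3,8,2]
nums[mid]=5>-4: swap nums[3],nums[4]; hi=3 → [-5,-6,-4,1,5,9,-1,3,-3,8,2]
nums[mid]=1>-4: swap nums[3],nums[3]; hi=2 → [-5,-6,-4,1,5,9,-1,3,-3,8,2]
end: lo=2, hi=2; nums = [-5,-6,-4,1,5,9,-1,3,-3,8,2]

(2, 2)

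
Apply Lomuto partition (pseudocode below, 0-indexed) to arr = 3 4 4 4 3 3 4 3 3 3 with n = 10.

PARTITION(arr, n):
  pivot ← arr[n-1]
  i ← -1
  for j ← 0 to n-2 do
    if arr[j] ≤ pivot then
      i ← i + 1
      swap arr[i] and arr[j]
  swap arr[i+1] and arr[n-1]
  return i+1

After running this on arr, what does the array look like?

3 3 3 3 3 3 4 4 4 4

pivot = arr[9] = 3; i = -1
j=0: arr[0]=3 ≤ 3 → i=0, swap arr[0],arr[0] (no change) → 3 4 4 4 3 3 4 3 3 3
j=1: arr[1]=4 > 3 → no swap
j=2: arr[2]=4 > 3 → no swap
j=3: arr[3]=4 > 3 → no swap
j=4: arr[4]=3 ≤ 3 → i=1, swap arr[1],arr[4] → 3 3 4 4 4 3 4 3 3 3
j=5: arr[5]=3 ≤ 3 → i=2, swap arr[2],arr[5] → 3 3 3 4 4 4 4 3 3 3
j=6: arr[6]=4 > 3 → no swap
j=7: arr[7]=3 ≤ 3 → i=3, swap arr[3],arr[7] → 3 3 3 3 4 4 4 4 3 3
j=8: arr[8]=3 ≤ 3 → i=4, swap arr[4],arr[8] → 3 3 3 3 3 4 4 4 4 3
final swap arr[5],arr[9] → 3 3 3 3 3 3 4 4 4 4; return 5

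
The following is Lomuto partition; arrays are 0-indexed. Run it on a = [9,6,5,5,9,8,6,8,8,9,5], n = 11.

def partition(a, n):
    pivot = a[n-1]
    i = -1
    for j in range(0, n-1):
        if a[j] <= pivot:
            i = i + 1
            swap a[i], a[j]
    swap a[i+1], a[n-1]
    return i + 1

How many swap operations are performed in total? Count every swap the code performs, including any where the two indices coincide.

pivot=5, i=-1
j=0: 9>5, skip
j=1: 6>5, skip
j=2: 5≤5, i=0, swap(0,2) ⇒ [5,6,9,5,9,8,6,8,8,9,5]
j=3: 5≤5, i=1, swap(1,3) ⇒ [5,5,9,6,9,8,6,8,8,9,5]
j=4: 9>5, skip
j=5: 8>5, skip
j=6: 6>5, skip
j=7: 8>5, skip
j=8: 8>5, skip
j=9: 9>5, skip
swap(2,10) ⇒ [5,5,5,6,9,8,6,8,8,9,9]; return 2

3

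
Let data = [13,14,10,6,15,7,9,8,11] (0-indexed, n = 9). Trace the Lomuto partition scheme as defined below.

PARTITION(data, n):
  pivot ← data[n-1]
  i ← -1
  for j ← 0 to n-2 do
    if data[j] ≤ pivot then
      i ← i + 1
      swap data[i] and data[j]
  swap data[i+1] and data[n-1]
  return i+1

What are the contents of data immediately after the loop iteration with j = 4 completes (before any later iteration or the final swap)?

[10,6,13,14,15,7,9,8,11]

pivot = data[8] = 11; i = -1
j=0: data[0]=13 > 11 → no swap
j=1: data[1]=14 > 11 → no swap
j=2: data[2]=10 ≤ 11 → i=0, swap data[0],data[2] → [10,14,13,6,15,7,9,8,11]
j=3: data[3]=6 ≤ 11 → i=1, swap data[1],data[3] → [10,6,13,14,15,7,9,8,11]
j=4: data[4]=15 > 11 → no swap
(after j=4) data = [10,6,13,14,15,7,9,8,11]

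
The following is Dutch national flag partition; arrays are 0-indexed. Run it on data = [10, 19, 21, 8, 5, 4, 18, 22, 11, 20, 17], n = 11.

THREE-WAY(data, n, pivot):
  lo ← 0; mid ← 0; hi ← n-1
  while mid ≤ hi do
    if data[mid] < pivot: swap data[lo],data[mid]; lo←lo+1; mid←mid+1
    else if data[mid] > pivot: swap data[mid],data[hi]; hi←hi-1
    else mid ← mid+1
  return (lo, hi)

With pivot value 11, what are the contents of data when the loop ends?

lo=0 mid=0 hi=10
10<11: swap(0,0), lo=1 mid=1 ⇒ [10, 19, 21, 8, 5, 4, 18, 22, 11, 20, 17]
19>11: swap(1,10), hi=9 ⇒ [10, 17, 21, 8, 5, 4, 18, 22, 11, 20, 19]
17>11: swap(1,9), hi=8 ⇒ [10, 20, 21, 8, 5, 4, 18, 22, 11, 17, 19]
20>11: swap(1,8), hi=7 ⇒ [10, 11, 21, 8, 5, 4, 18, 22, 20, 17, 19]
11=11: mid=2
21>11: swap(2,7), hi=6 ⇒ [10, 11, 22, 8, 5, 4, 18, 21, 20, 17, 19]
22>11: swap(2,6), hi=5 ⇒ [10, 11, 18, 8, 5, 4, 22, 21, 20, 17, 19]
18>11: swap(2,5), hi=4 ⇒ [10, 11, 4, 8, 5, 18, 22, 21, 20, 17, 19]
4<11: swap(1,2), lo=2 mid=3 ⇒ [10, 4, 11, 8, 5, 18, 22, 21, 20, 17, 19]
8<11: swap(2,3), lo=3 mid=4 ⇒ [10, 4, 8, 11, 5, 18, 22, 21, 20, 17, 19]
5<11: swap(3,4), lo=4 mid=5 ⇒ [10, 4, 8, 5, 11, 18, 22, 21, 20, 17, 19]
done. lo=4 hi=4; data=[10, 4, 8, 5, 11, 18, 22, 21, 20, 17, 19]

[10, 4, 8, 5, 11, 18, 22, 21, 20, 17, 19]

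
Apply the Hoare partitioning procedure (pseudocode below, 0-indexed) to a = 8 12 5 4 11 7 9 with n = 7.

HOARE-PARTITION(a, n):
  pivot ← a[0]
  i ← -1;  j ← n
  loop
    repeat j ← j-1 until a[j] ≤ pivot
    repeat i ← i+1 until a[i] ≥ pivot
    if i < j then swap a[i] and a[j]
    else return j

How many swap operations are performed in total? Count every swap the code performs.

pivot = a[0] = 8; i = -1, j = 7
j→5 (a[5]=7≤8), i→0 (a[0]=8≥8); i<j, swap → 7 12 5 4 11 8 9
j→3 (a[3]=4≤8), i→1 (a[1]=12≥8); i<j, swap → 7 4 5 12 11 8 9
j→2, i→3; i≥j, return j=2. a = 7 4 5 12 11 8 9

2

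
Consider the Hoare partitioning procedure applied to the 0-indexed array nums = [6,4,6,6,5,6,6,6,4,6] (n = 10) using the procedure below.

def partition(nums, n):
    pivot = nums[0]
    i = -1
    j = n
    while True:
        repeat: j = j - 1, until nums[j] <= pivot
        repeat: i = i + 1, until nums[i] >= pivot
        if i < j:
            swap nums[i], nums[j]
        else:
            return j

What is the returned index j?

pivot = nums[0] = 6; i = -1, j = 10
j→9 (nums[9]=6≤6), i→0 (nums[0]=6≥6); i<j, swap → [6,4,6,6,5,6,6,6,4,6]
j→8 (nums[8]=4≤6), i→2 (nums[2]=6≥6); i<j, swap → [6,4,4,6,5,6,6,6,6,6]
j→7 (nums[7]=6≤6), i→3 (nums[3]=6≥6); i<j, swap → [6,4,4,6,5,6,6,6,6,6]
j→6 (nums[6]=6≤6), i→5 (nums[5]=6≥6); i<j, swap → [6,4,4,6,5,6,6,6,6,6]
j→5, i→6; i≥j, return j=5. nums = [6,4,4,6,5,6,6,6,6,6]

5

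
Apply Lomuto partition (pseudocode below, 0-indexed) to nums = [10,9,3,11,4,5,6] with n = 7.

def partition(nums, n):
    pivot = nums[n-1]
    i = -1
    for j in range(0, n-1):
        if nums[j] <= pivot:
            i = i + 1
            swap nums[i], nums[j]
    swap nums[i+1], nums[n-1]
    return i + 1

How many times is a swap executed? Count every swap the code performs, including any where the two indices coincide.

pivot = nums[6] = 6; i = -1
j=0: nums[0]=10 > 6 → no swap
j=1: nums[1]=9 > 6 → no swap
j=2: nums[2]=3 ≤ 6 → i=0, swap nums[0],nums[2] → [3,9,10,11,4,5,6]
j=3: nums[3]=11 > 6 → no swap
j=4: nums[4]=4 ≤ 6 → i=1, swap nums[1],nums[4] → [3,4,10,11,9,5,6]
j=5: nums[5]=5 ≤ 6 → i=2, swap nums[2],nums[5] → [3,4,5,11,9,10,6]
final swap nums[3],nums[6] → [3,4,5,6,9,10,11]; return 3

4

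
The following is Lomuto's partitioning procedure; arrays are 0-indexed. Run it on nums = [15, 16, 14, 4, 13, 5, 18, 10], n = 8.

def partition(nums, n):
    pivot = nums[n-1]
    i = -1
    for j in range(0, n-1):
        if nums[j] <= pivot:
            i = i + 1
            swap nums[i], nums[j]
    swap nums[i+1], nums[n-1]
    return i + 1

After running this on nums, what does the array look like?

pivot = nums[7] = 10; i = -1
j=0: nums[0]=15 > 10 → no swap
j=1: nums[1]=16 > 10 → no swap
j=2: nums[2]=14 > 10 → no swap
j=3: nums[3]=4 ≤ 10 → i=0, swap nums[0],nums[3] → [4, 16, 14, 15, 13, 5, 18, 10]
j=4: nums[4]=13 > 10 → no swap
j=5: nums[5]=5 ≤ 10 → i=1, swap nums[1],nums[5] → [4, 5, 14, 15, 13, 16, 18, 10]
j=6: nums[6]=18 > 10 → no swap
final swap nums[2],nums[7] → [4, 5, 10, 15, 13, 16, 18, 14]; return 2

[4, 5, 10, 15, 13, 16, 18, 14]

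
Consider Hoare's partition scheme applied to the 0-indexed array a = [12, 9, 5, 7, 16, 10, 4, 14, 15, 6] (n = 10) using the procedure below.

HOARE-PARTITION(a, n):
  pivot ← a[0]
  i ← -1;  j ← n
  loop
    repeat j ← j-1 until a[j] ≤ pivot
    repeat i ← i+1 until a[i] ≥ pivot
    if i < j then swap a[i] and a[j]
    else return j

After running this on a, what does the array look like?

pivot=12
j stops at 9 (6), i stops at 0 (12); swap ⇒ [6, 9, 5, 7, 16, 10, 4, 14, 15, 12]
j stops at 6 (4), i stops at 4 (16); swap ⇒ [6, 9, 5, 7, 4, 10, 16, 14, 15, 12]
j stops at 5, i stops at 6; i≥j ⇒ return 5. a=[6, 9, 5, 7, 4, 10, 16, 14, 15, 12]

[6, 9, 5, 7, 4, 10, 16, 14, 15, 12]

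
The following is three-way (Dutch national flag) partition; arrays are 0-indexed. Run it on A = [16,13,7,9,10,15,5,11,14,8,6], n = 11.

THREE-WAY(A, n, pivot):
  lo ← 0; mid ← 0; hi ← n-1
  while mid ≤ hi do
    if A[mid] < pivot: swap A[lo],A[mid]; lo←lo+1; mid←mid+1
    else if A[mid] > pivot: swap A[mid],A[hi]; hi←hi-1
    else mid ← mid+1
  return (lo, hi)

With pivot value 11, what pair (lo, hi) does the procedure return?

pivot = 11; lo=0, mid=0, hi=10
A[mid]=16>11: swap A[0],A[10]; hi=9 → [6,13,7,9,10,15,5,11,14,8,16]
A[mid]=6<11: swap A[0],A[0]; lo=1,mid=1 → [6,13,7,9,10,15,5,11,14,8,16]
A[mid]=13>11: swap A[1],A[9]; hi=8 → [6,8,7,9,10,15,5,11,14,13,16]
A[mid]=8<11: swap A[1],A[1]; lo=2,mid=2 → [6,8,7,9,10,15,5,11,14,13,16]
A[mid]=7<11: swap A[2],A[2]; lo=3,mid=3 → [6,8,7,9,10,15,5,11,14,13,16]
A[mid]=9<11: swap A[3],A[3]; lo=4,mid=4 → [6,8,7,9,10,15,5,11,14,13,16]
A[mid]=10<11: swap A[4],A[4]; lo=5,mid=5 → [6,8,7,9,10,15,5,11,14,13,16]
A[mid]=15>11: swap A[5],A[8]; hi=7 → [6,8,7,9,10,14,5,11,15,13,16]
A[mid]=14>11: swap A[5],A[7]; hi=6 → [6,8,7,9,10,11,5,14,15,13,16]
A[mid]=11=11: mid=6
A[mid]=5<11: swap A[5],A[6]; lo=6,mid=7 → [6,8,7,9,10,5,11,14,15,13,16]
end: lo=6, hi=6; A = [6,8,7,9,10,5,11,14,15,13,16]

(6, 6)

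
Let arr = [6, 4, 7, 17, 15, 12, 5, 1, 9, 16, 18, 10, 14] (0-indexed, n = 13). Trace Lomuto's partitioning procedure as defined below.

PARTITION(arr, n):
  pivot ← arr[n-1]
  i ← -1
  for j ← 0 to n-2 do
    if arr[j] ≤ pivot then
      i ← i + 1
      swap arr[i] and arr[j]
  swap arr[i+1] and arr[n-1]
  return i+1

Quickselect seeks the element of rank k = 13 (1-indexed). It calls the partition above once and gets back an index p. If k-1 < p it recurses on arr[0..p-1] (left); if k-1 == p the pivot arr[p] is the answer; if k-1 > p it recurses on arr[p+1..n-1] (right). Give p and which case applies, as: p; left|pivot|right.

8; right

pivot=14, i=-1
j=0: 6≤14, i=0, swap(0,0) ⇒ [6, 4, 7, 17, 15, 12, 5, 1, 9, 16, 18, 10, 14]
j=1: 4≤14, i=1, swap(1,1) ⇒ [6, 4, 7, 17, 15, 12, 5, 1, 9, 16, 18, 10, 14]
j=2: 7≤14, i=2, swap(2,2) ⇒ [6, 4, 7, 17, 15, 12, 5, 1, 9, 16, 18, 10, 14]
j=3: 17>14, skip
j=4: 15>14, skip
j=5: 12≤14, i=3, swap(3,5) ⇒ [6, 4, 7, 12, 15, 17, 5, 1, 9, 16, 18, 10, 14]
j=6: 5≤14, i=4, swap(4,6) ⇒ [6, 4, 7, 12, 5, 17, 15, 1, 9, 16, 18, 10, 14]
j=7: 1≤14, i=5, swap(5,7) ⇒ [6, 4, 7, 12, 5, 1, 15, 17, 9, 16, 18, 10, 14]
j=8: 9≤14, i=6, swap(6,8) ⇒ [6, 4, 7, 12, 5, 1, 9, 17, 15, 16, 18, 10, 14]
j=9: 16>14, skip
j=10: 18>14, skip
j=11: 10≤14, i=7, swap(7,11) ⇒ [6, 4, 7, 12, 5, 1, 9, 10, 15, 16, 18, 17, 14]
swap(8,12) ⇒ [6, 4, 7, 12, 5, 1, 9, 10, 14, 16, 18, 17, 15]; return 8
p = 8; k-1 = 12 > 8 ⇒ right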